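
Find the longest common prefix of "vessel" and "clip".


Word 1: "vessel"
Word 2: "clip"
Comparing from start:
  Pos 0: 'v' != 'c' (stop)
LCP = "" (length 0)


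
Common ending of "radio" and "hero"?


Word 1: "radio"
Word 2: "hero"
Comparing from end:
  Pos -1: 'o' == 'o'
  Pos -2: 'i' != 'r' (stop)
LCS = "o" (length 1)


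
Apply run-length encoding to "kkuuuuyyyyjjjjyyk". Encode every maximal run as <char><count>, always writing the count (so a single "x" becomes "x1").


String: "kkuuuuyyyyjjjjyyk"
Scanning for consecutive runs:
  'k' x 2
  'u' x 4
  'y' x 4
  'j' x 4
  'y' x 2
  'k' x 1
RLE = "k2u4y4j4y2k1"


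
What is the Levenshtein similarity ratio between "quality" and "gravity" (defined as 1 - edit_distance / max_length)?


Word 1: "quality" (length 7)
Word 2: "gravity" (length 7)
One optimal edit sequence:
  1. substitute 'q' -> 'g'  (+1)
  2. substitute 'u' -> 'r'  (+1)
  3. keep 'a'
  4. substitute 'l' -> 'v'  (+1)
  5. keep 'i'
  6. keep 't'
  7. keep 'y'
Edit distance = 3
Max length = max(7, 7) = 7
Similarity = 1 - 3/7
= 0.5714


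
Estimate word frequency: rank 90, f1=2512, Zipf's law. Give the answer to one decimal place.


Zipf's law: f(r) = f(1) / r
f(1) = 2512
f(90) = 2512 / 90
= 27.9 occurrences


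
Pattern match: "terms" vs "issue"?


Pattern of "terms": [0, 1, 2, 3, 4]
Pattern of "issue": [0, 1, 1, 2, 3]
Patterns do not match
Same pattern = No


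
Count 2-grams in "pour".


Word: "pour" (length 4)
Number of 2-grams = length - 2 + 1 = 4 - 2 + 1
= 3


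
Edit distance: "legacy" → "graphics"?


Word 1: "legacy" (length 6)
Word 2: "graphics" (length 8)
One optimal edit sequence (insert/delete/substitute each cost 1):
  1. insert 'g'  (+1)
  2. insert 'r'  (+1)
  3. substitute 'l' -> 'a'  (+1)
  4. substitute 'e' -> 'p'  (+1)
  5. substitute 'g' -> 'h'  (+1)
  6. substitute 'a' -> 'i'  (+1)
  7. keep 'c'
  8. substitute 'y' -> 's'  (+1)
Total edit operations: 7
Edit distance = 7


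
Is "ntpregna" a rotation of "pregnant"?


Word: "pregnant", Candidate: "ntpregna"
Method: check if candidate is substring of word+word
"pregnantpregnant" contains "ntpregna"? Yes
Is rotation = Yes


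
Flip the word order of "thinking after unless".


Original: "thinking after unless"
Words (1..n): thinking | after | unless
Reversed (n..1): unless | after | thinking
Result = "unless after thinking"


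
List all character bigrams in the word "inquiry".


Word: "inquiry" (length 7)
Number of bigrams = 7 - 2 + 1 = 6
  Position 0: "in"
  Position 1: "nq"
  Position 2: "qu"
  Position 3: "ui"
  Position 4: "ir"
  Position 5: "ry"
Bigrams = "in", "nq", "qu", "ui", "ir", "ry"


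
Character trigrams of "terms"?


Word: "terms" (length 5)
Number of trigrams = 5 - 3 + 1 = 3
  Position 0: "ter"
  Position 1: "erm"
  Position 2: "rms"
Trigrams = "ter", "erm", "rms"


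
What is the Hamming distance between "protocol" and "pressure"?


Comparing character by character (same length = 8):
  Pos 0: 'p' vs 'p' =
  Pos 1: 'r' vs 'r' =
  Pos 2: 'o' vs 'e' !=
  Pos 3: 't' vs 's' !=
  Pos 4: 'o' vs 's' !=
  Pos 5: 'c' vs 'u' !=
  Pos 6: 'o' vs 'r' !=
  Pos 7: 'l' vs 'e' !=
Hamming distance = 6


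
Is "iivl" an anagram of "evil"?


Word 1: "evil" → sorted: eilv
Word 2: "iivl" → sorted: iilv
Same letters? eilv != iilv
Anagram = No


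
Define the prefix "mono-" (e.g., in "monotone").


Prefix: mono-
Example: monotone = mono- + tone
Meaning = one


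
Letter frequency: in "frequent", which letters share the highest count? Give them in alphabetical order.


Word: "frequent"
Letter counts:
  'e': 2
  'f': 1
  'n': 1
  'q': 1
  'r': 1
  't': 1
  'u': 1
Maximum count = 2
Most frequent = 'e' (2 times each)


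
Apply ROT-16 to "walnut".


Word: "walnut"
Shift: 16
Each letter → (letter + shift) mod 26:
  'w' (22) + 16 = 12 → 'm'
  'a' (0) + 16 = 16 → 'q'
  'l' (11) + 16 = 1 → 'b'
  'n' (13) + 16 = 3 → 'd'
  'u' (20) + 16 = 10 → 'k'
  't' (19) + 16 = 9 → 'j'
Result = "mqbdkj"


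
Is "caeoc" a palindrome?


Word: "caeoc"
Reversed: "coeac"
Forward == Backward? caeoc != coeac
Palindrome = No


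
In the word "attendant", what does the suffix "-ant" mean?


Suffix: -ant
Example: attendant = attend + -ant
Meaning = one who / that which


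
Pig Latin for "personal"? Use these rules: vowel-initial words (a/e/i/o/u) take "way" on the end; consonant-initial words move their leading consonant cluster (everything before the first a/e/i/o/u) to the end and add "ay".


Word: "personal"
Starts with consonant(s) → move to end, add 'ay'
Consonant cluster: "p"
Pig Latin = "ersonalpay"


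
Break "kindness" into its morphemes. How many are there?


Word: "kindness"
Morphemes: kind / -ness
Each morpheme carries meaning
= 2 morphemes


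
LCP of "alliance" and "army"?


Word 1: "alliance"
Word 2: "army"
Comparing from start:
  Pos 0: 'a' == 'a'
  Pos 1: 'l' != 'r' (stop)
LCP = "a" (length 1)


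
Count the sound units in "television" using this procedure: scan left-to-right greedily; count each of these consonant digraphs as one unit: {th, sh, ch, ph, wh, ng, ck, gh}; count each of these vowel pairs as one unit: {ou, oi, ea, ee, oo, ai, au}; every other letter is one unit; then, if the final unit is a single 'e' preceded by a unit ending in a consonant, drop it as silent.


Word: "television" (10 letters)
Left-to-right scan:
  1. 't' (letter)
  2. 'e' (letter)
  3. 'l' (letter)
  4. 'e' (letter)
  5. 'v' (letter)
  6. 'i' (letter)
  7. 's' (letter)
  8. 'i' (letter)
  9. 'o' (letter)
  10. 'n' (letter)
Units from scan: 10
Sound units = 10 units


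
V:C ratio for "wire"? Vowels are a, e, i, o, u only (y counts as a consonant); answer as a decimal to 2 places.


Word: "wire"
Vowels (a,e,i,o,u): 2
Consonants: 2
Ratio = 2/2
= 1.00


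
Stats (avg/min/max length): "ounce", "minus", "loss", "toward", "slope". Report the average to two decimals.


Lengths: "ounce"=5, "minus"=5, "loss"=4, "toward"=6, "slope"=5
Sum = 25, Count = 5
Average = 25/5 = 5.00
= avg=5.00, min=4, max=6


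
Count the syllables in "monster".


Word: "monster"
Syllable breakdown: mon · ster
Counting: 2 parts
= 2 syllables


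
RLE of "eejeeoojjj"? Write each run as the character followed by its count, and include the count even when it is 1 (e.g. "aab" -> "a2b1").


String: "eejeeoojjj"
Scanning for consecutive runs:
  'e' x 2
  'j' x 1
  'e' x 2
  'o' x 2
  'j' x 3
RLE = "e2j1e2o2j3"


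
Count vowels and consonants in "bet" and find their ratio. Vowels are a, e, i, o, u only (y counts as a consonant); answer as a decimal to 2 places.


Word: "bet"
Vowels (a,e,i,o,u): 1
Consonants: 2
Ratio = 1/2
= 0.50


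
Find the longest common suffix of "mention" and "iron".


Word 1: "mention"
Word 2: "iron"
Comparing from end:
  Pos -1: 'n' == 'n'
  Pos -2: 'o' == 'o'
  Pos -3: 'i' != 'r' (stop)
LCS = "on" (length 2)


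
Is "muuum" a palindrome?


Word: "muuum"
Reversed: "muuum"
Forward == Backward? muuum == muuum
Palindrome = Yes


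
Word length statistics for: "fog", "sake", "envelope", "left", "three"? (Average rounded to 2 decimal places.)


Lengths: "fog"=3, "sake"=4, "envelope"=8, "left"=4, "three"=5
Sum = 24, Count = 5
Average = 24/5 = 4.80
= avg=4.80, min=3, max=8


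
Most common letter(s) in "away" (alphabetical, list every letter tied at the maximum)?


Word: "away"
Letter counts:
  'a': 2
  'w': 1
  'y': 1
Maximum count = 2
Most frequent = 'a' (2 times each)


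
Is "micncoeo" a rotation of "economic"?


Word: "economic", Candidate: "micncoeo"
Method: check if candidate is substring of word+word
"economiceconomic" contains "micncoeo"? No
Is rotation = No


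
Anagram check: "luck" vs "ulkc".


Word 1: "luck" → sorted: cklu
Word 2: "ulkc" → sorted: cklu
Same letters? cklu == cklu
Anagram = Yes


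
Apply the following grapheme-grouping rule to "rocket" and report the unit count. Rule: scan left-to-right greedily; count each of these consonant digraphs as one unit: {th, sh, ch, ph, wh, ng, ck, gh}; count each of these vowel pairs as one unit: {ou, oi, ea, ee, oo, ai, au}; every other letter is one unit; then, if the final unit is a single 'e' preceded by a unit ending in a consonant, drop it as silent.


Word: "rocket" (6 letters)
Left-to-right scan:
  (1) 'r' (letter)
  (2) 'o' (letter)
  (3) 'ck' (digraph)
  (4) 'e' (letter)
  (5) 't' (letter)
Units from scan: 5
Sound units = 5 units


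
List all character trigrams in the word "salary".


Word: "salary" (length 6)
Number of trigrams = 6 - 3 + 1 = 4
  Position 0: "sal"
  Position 1: "ala"
  Position 2: "lar"
  Position 3: "ary"
Trigrams = "sal", "ala", "lar", "ary"


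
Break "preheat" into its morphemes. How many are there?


Word: "preheat"
Morphemes: pre- | heat
Each morpheme carries meaning
= 2 morphemes


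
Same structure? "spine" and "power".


Pattern of "spine": [0, 1, 2, 3, 4]
Pattern of "power": [0, 1, 2, 3, 4]
Patterns match
Same pattern = Yes


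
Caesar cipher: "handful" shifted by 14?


Word: "handful"
Shift: 14
Each letter → (letter + shift) mod 26:
  'h' (7) + 14 = 21 → 'v'
  'a' (0) + 14 = 14 → 'o'
  'n' (13) + 14 = 1 → 'b'
  'd' (3) + 14 = 17 → 'r'
  'f' (5) + 14 = 19 → 't'
  'u' (20) + 14 = 8 → 'i'
  'l' (11) + 14 = 25 → 'z'
Result = "vobrtiz"


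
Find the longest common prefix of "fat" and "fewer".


Word 1: "fat"
Word 2: "fewer"
Comparing from start:
  Pos 0: 'f' == 'f'
  Pos 1: 'a' != 'e' (stop)
LCP = "f" (length 1)


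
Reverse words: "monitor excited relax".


Original: "monitor excited relax"
Words (1..n): monitor | excited | relax
Reversed (n..1): relax | excited | monitor
Result = "relax excited monitor"


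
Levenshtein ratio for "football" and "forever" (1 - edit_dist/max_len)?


Word 1: "football" (length 8)
Word 2: "forever" (length 7)
One optimal edit sequence:
  1. keep 'f'
  2. delete 'o'  (+1)
  3. keep 'o'
  4. substitute 't' -> 'r'  (+1)
  5. substitute 'b' -> 'e'  (+1)
  6. substitute 'a' -> 'v'  (+1)
  7. substitute 'l' -> 'e'  (+1)
  8. substitute 'l' -> 'r'  (+1)
Edit distance = 6
Max length = max(8, 7) = 8
Similarity = 1 - 6/8
= 0.2500


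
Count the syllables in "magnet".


Word: "magnet"
Syllable breakdown: mag · net
Counting: 2 parts
= 2 syllables


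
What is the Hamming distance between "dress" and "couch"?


Comparing character by character (same length = 5):
  Pos 0: 'd' vs 'c' !=
  Pos 1: 'r' vs 'o' !=
  Pos 2: 'e' vs 'u' !=
  Pos 3: 's' vs 'c' !=
  Pos 4: 's' vs 'h' !=
Hamming distance = 5


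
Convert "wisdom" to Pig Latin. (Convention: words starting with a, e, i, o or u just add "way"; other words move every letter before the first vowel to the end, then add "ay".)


Word: "wisdom"
Starts with consonant(s) → move to end, add 'ay'
Consonant cluster: "w"
Pig Latin = "isdomway"


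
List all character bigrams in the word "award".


Word: "award" (length 5)
Number of bigrams = 5 - 2 + 1 = 4
  Position 0: "aw"
  Position 1: "wa"
  Position 2: "ar"
  Position 3: "rd"
Bigrams = "aw", "wa", "ar", "rd"


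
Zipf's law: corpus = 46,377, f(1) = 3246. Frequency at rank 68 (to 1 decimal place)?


Zipf's law: f(r) = f(1) / r
f(1) = 3246
f(68) = 3246 / 68
= 47.7 occurrences


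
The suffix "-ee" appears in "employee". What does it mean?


Suffix: -ee
Example: employee (employ + -ee)
Meaning = one who receives


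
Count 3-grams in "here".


Word: "here" (length 4)
Number of 3-grams = length - 3 + 1 = 4 - 3 + 1
= 2


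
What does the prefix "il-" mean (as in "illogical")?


Prefix: il-
As in: illogical -> il- + logical
Meaning = not


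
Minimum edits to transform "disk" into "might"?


Word 1: "disk" (length 4)
Word 2: "might" (length 5)
One optimal edit sequence (insert/delete/substitute each cost 1):
  1. substitute 'd' -> 'm'  (+1)
  2. keep 'i'
  3. insert 'g'  (+1)
  4. substitute 's' -> 'h'  (+1)
  5. substitute 'k' -> 't'  (+1)
Total edit operations: 4
Edit distance = 4


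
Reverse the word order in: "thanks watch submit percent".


Original: "thanks watch submit percent"
Words (1..n): thanks | watch | submit | percent
Reversed (n..1): percent | submit | watch | thanks
Result = "percent submit watch thanks"


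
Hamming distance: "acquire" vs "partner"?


Comparing character by character (same length = 7):
  Pos 0: 'a' vs 'p' !=
  Pos 1: 'c' vs 'a' !=
  Pos 2: 'q' vs 'r' !=
  Pos 3: 'u' vs 't' !=
  Pos 4: 'i' vs 'n' !=
  Pos 5: 'r' vs 'e' !=
  Pos 6: 'e' vs 'r' !=
Hamming distance = 7


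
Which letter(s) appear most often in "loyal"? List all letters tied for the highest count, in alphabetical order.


Word: "loyal"
Letter counts:
  'a': 1
  'l': 2
  'o': 1
  'y': 1
Maximum count = 2
Most frequent = 'l' (2 times each)


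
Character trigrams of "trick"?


Word: "trick" (length 5)
Number of trigrams = 5 - 3 + 1 = 3
  Position 0: "tri"
  Position 1: "ric"
  Position 2: "ick"
Trigrams = "tri", "ric", "ick"


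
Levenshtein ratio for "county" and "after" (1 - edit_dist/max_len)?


Word 1: "county" (length 6)
Word 2: "after" (length 5)
One optimal edit sequence:
  1. delete 'c'  (+1)
  2. substitute 'o' -> 'a'  (+1)
  3. substitute 'u' -> 'f'  (+1)
  4. substitute 'n' -> 't'  (+1)
  5. substitute 't' -> 'e'  (+1)
  6. substitute 'y' -> 'r'  (+1)
Edit distance = 6
Max length = max(6, 5) = 6
Similarity = 1 - 6/6
= 0.0000


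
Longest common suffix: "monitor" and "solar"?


Word 1: "monitor"
Word 2: "solar"
Comparing from end:
  Pos -1: 'r' == 'r'
  Pos -2: 'o' != 'a' (stop)
LCS = "r" (length 1)


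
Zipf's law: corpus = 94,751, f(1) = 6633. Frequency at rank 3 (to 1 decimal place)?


Zipf's law: f(r) = f(1) / r
f(1) = 6633
f(3) = 6633 / 3
= 2211.0 occurrences


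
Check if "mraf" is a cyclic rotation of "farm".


Word: "farm", Candidate: "mraf"
Method: check if candidate is substring of word+word
"farmfarm" contains "mraf"? No
Is rotation = No


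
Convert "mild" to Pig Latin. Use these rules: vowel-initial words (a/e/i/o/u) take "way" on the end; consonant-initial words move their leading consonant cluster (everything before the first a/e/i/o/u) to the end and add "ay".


Word: "mild"
Starts with consonant(s) → move to end, add 'ay'
Consonant cluster: "m"
Pig Latin = "ildmay"


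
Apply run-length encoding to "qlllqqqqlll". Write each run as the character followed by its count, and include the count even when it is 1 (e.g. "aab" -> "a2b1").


String: "qlllqqqqlll"
Scanning for consecutive runs:
  'q' x 1
  'l' x 3
  'q' x 4
  'l' x 3
RLE = "q1l3q4l3"


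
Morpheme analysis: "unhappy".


Word: "unhappy"
Morphemes: un- / happy
Each morpheme carries meaning
= 2 morphemes


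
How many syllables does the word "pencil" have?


Word: "pencil"
Syllable breakdown: pen-cil
Counting: 2 parts
= 2 syllables


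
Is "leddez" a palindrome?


Word: "leddez"
Reversed: "zeddel"
Forward == Backward? leddez != zeddel
Palindrome = No


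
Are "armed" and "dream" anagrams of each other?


Word 1: "armed" → sorted: ademr
Word 2: "dream" → sorted: ademr
Same letters? ademr == ademr
Anagram = Yes


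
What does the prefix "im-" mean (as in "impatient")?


Prefix: im-
As in: impatient -> im- + patient
Meaning = not / into


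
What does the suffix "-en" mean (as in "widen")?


Suffix: -en
Example: widen = wide + -en, with a spelling change
Meaning = to make / become


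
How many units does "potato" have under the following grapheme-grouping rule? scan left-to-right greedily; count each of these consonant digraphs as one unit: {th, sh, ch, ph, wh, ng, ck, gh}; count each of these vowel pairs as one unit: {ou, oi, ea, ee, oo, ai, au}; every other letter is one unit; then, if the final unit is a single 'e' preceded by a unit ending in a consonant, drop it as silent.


Word: "potato" (6 letters)
Left-to-right scan:
  [1] 'p' (letter)
  [2] 'o' (letter)
  [3] 't' (letter)
  [4] 'a' (letter)
  [5] 't' (letter)
  [6] 'o' (letter)
Units from scan: 6
Sound units = 6 units


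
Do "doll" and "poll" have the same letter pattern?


Pattern of "doll": [0, 1, 2, 2]
Pattern of "poll": [0, 1, 2, 2]
Patterns match
Same pattern = Yes


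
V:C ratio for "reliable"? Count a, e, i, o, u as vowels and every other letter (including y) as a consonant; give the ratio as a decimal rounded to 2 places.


Word: "reliable"
Vowels (a,e,i,o,u): 4
Consonants: 4
Ratio = 4/4
= 1.00


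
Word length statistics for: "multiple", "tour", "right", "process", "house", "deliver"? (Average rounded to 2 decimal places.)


Lengths: "multiple"=8, "tour"=4, "right"=5, "process"=7, "house"=5, "deliver"=7
Sum = 36, Count = 6
Average = 36/6 = 6.00
= avg=6.00, min=4, max=8


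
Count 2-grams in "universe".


Word: "universe" (length 8)
Number of 2-grams = length - 2 + 1 = 8 - 2 + 1
= 7


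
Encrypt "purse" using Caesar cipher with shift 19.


Word: "purse"
Shift: 19
Each letter → (letter + shift) mod 26:
  'p' (15) + 19 = 8 → 'i'
  'u' (20) + 19 = 13 → 'n'
  'r' (17) + 19 = 10 → 'k'
  's' (18) + 19 = 11 → 'l'
  'e' (4) + 19 = 23 → 'x'
Result = "inklx"


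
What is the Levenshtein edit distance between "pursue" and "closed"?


Word 1: "pursue" (length 6)
Word 2: "closed" (length 6)
One optimal edit sequence (insert/delete/substitute each cost 1):
  1. substitute 'p' -> 'c'  (+1)
  2. substitute 'u' -> 'l'  (+1)
  3. substitute 'r' -> 'o'  (+1)
  4. keep 's'
  5. substitute 'u' -> 'e'  (+1)
  6. substitute 'e' -> 'd'  (+1)
Total edit operations: 5
Edit distance = 5


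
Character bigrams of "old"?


Word: "old" (length 3)
Number of bigrams = 3 - 2 + 1 = 2
  Position 0: "ol"
  Position 1: "ld"
Bigrams = "ol", "ld"


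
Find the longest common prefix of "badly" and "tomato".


Word 1: "badly"
Word 2: "tomato"
Comparing from start:
  Pos 0: 'b' != 't' (stop)
LCP = "" (length 0)


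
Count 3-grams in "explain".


Word: "explain" (length 7)
Number of 3-grams = length - 3 + 1 = 7 - 3 + 1
= 5


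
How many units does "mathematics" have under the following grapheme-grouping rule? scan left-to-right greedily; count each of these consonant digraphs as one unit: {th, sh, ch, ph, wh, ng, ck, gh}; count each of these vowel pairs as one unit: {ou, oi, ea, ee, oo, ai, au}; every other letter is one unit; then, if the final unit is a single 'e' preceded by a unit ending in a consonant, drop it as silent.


Word: "mathematics" (11 letters)
Left-to-right scan:
  1. 'm' (letter)
  2. 'a' (letter)
  3. 'th' (digraph)
  4. 'e' (letter)
  5. 'm' (letter)
  6. 'a' (letter)
  7. 't' (letter)
  8. 'i' (letter)
  9. 'c' (letter)
  10. 's' (letter)
Units from scan: 10
Sound units = 10 units


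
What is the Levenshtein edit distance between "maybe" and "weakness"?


Word 1: "maybe" (length 5)
Word 2: "weakness" (length 8)
One optimal edit sequence (insert/delete/substitute each cost 1):
  1. insert 'w'  (+1)
  2. substitute 'm' -> 'e'  (+1)
  3. keep 'a'
  4. substitute 'y' -> 'k'  (+1)
  5. substitute 'b' -> 'n'  (+1)
  6. keep 'e'
  7. insert 's'  (+1)
  8. insert 's'  (+1)
Total edit operations: 6
Edit distance = 6


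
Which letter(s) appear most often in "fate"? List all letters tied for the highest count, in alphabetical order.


Word: "fate"
Letter counts:
  'a': 1
  'e': 1
  'f': 1
  't': 1
Maximum count = 1
Most frequent = 'a', 'e', 'f', 't' (1 time each)


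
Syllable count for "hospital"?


Word: "hospital"
Syllable breakdown: hos-pi-tal
Counting: 3 parts
= 3 syllables


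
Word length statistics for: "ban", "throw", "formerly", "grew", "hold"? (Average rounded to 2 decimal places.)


Lengths: "ban"=3, "throw"=5, "formerly"=8, "grew"=4, "hold"=4
Sum = 24, Count = 5
Average = 24/5 = 4.80
= avg=4.80, min=3, max=8


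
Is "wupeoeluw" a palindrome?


Word: "wupeoeluw"
Reversed: "wuleoepuw"
Forward == Backward? wupeoeluw != wuleoepuw
Palindrome = No


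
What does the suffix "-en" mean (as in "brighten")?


Suffix: -en
Example: brighten = bright + -en
Meaning = to make / become


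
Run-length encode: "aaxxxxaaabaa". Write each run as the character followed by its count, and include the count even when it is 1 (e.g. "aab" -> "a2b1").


String: "aaxxxxaaabaa"
Scanning for consecutive runs:
  'a' x 2
  'x' x 4
  'a' x 3
  'b' x 1
  'a' x 2
RLE = "a2x4a3b1a2"


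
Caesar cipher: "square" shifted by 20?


Word: "square"
Shift: 20
Each letter → (letter + shift) mod 26:
  's' (18) + 20 = 12 → 'm'
  'q' (16) + 20 = 10 → 'k'
  'u' (20) + 20 = 14 → 'o'
  'a' (0) + 20 = 20 → 'u'
  'r' (17) + 20 = 11 → 'l'
  'e' (4) + 20 = 24 → 'y'
Result = "mkouly"


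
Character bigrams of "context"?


Word: "context" (length 7)
Number of bigrams = 7 - 2 + 1 = 6
  Position 0: "co"
  Position 1: "on"
  Position 2: "nt"
  Position 3: "te"
  Position 4: "ex"
  Position 5: "xt"
Bigrams = "co", "on", "nt", "te", "ex", "xt"


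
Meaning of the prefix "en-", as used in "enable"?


Prefix: en-
Example: enable (en- + able)
Meaning = cause to / put into


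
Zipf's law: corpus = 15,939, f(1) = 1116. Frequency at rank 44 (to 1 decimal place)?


Zipf's law: f(r) = f(1) / r
f(1) = 1116
f(44) = 1116 / 44
= 25.4 occurrences


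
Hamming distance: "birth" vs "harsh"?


Comparing character by character (same length = 5):
  Pos 0: 'b' vs 'h' !=
  Pos 1: 'i' vs 'a' !=
  Pos 2: 'r' vs 'r' =
  Pos 3: 't' vs 's' !=
  Pos 4: 'h' vs 'h' =
Hamming distance = 3


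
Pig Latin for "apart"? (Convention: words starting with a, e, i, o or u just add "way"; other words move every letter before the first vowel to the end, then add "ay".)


Word: "apart"
Starts with vowel → add 'way'
Pig Latin = "apartway"


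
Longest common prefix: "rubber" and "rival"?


Word 1: "rubber"
Word 2: "rival"
Comparing from start:
  Pos 0: 'r' == 'r'
  Pos 1: 'u' != 'i' (stop)
LCP = "r" (length 1)


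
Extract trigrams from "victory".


Word: "victory" (length 7)
Number of trigrams = 7 - 3 + 1 = 5
  Position 0: "vic"
  Position 1: "ict"
  Position 2: "cto"
  Position 3: "tor"
  Position 4: "ory"
Trigrams = "vic", "ict", "cto", "tor", "ory"


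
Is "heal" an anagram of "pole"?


Word 1: "pole" → sorted: elop
Word 2: "heal" → sorted: aehl
Same letters? elop != aehl
Anagram = No


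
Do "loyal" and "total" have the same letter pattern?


Pattern of "loyal": [0, 1, 2, 3, 0]
Pattern of "total": [0, 1, 0, 2, 3]
Patterns do not match
Same pattern = No


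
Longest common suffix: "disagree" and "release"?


Word 1: "disagree"
Word 2: "release"
Comparing from end:
  Pos -1: 'e' == 'e'
  Pos -2: 'e' != 's' (stop)
LCS = "e" (length 1)


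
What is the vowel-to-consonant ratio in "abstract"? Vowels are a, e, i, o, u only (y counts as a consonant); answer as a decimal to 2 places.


Word: "abstract"
Vowels (a,e,i,o,u): 2
Consonants: 6
Ratio = 2/6
= 0.33


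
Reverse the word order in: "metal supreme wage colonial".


Original: "metal supreme wage colonial"
Words (1..n): metal | supreme | wage | colonial
Reversed (n..1): colonial | wage | supreme | metal
Result = "colonial wage supreme metal"


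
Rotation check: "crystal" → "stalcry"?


Word: "crystal", Candidate: "stalcry"
Method: check if candidate is substring of word+word
"crystalcrystal" contains "stalcry"? Yes
Is rotation = Yes


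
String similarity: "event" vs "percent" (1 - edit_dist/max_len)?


Word 1: "event" (length 5)
Word 2: "percent" (length 7)
One optimal edit sequence:
  1. insert 'p'  (+1)
  2. keep 'e'
  3. insert 'r'  (+1)
  4. substitute 'v' -> 'c'  (+1)
  5. keep 'e'
  6. keep 'n'
  7. keep 't'
Edit distance = 3
Max length = max(5, 7) = 7
Similarity = 1 - 3/7
= 0.5714


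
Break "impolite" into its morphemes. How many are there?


Word: "impolite"
Morphemes: im- | polite
Each morpheme carries meaning
= 2 morphemes


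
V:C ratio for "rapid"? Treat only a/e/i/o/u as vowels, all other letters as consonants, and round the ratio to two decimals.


Word: "rapid"
Vowels (a,e,i,o,u): 2
Consonants: 3
Ratio = 2/3
= 0.67


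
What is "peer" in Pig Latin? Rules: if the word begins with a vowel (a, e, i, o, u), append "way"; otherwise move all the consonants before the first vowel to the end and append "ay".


Word: "peer"
Starts with consonant(s) → move to end, add 'ay'
Consonant cluster: "p"
Pig Latin = "eerpay"


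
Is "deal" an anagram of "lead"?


Word 1: "lead" → sorted: adel
Word 2: "deal" → sorted: adel
Same letters? adel == adel
Anagram = Yes


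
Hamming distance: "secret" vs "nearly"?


Comparing character by character (same length = 6):
  Pos 0: 's' vs 'n' !=
  Pos 1: 'e' vs 'e' =
  Pos 2: 'c' vs 'a' !=
  Pos 3: 'r' vs 'r' =
  Pos 4: 'e' vs 'l' !=
  Pos 5: 't' vs 'y' !=
Hamming distance = 4


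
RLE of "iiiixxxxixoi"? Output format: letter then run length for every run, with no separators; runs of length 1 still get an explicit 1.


String: "iiiixxxxixoi"
Scanning for consecutive runs:
  'i' x 4
  'x' x 4
  'i' x 1
  'x' x 1
  'o' x 1
  'i' x 1
RLE = "i4x4i1x1o1i1"


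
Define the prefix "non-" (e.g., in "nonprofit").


Prefix: non-
Example: nonprofit = non- + profit
Meaning = not


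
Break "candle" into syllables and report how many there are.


Word: "candle"
Syllable breakdown: can · dle
Counting: 2 parts
= 2 syllables


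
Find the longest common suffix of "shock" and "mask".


Word 1: "shock"
Word 2: "mask"
Comparing from end:
  Pos -1: 'k' == 'k'
  Pos -2: 'c' != 's' (stop)
LCS = "k" (length 1)


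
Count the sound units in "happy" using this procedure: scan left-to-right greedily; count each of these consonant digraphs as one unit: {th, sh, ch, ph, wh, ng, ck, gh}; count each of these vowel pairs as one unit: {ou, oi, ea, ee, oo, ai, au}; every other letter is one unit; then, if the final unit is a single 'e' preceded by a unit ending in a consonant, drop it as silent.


Word: "happy" (5 letters)
Left-to-right scan:
  1. 'h' (letter)
  2. 'a' (letter)
  3. 'p' (letter)
  4. 'p' (letter)
  5. 'y' (letter)
Units from scan: 5
Sound units = 5 units


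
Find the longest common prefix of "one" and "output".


Word 1: "one"
Word 2: "output"
Comparing from start:
  Pos 0: 'o' == 'o'
  Pos 1: 'n' != 'u' (stop)
LCP = "o" (length 1)


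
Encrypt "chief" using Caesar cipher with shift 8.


Word: "chief"
Shift: 8
Each letter → (letter + shift) mod 26:
  'c' (2) + 8 = 10 → 'k'
  'h' (7) + 8 = 15 → 'p'
  'i' (8) + 8 = 16 → 'q'
  'e' (4) + 8 = 12 → 'm'
  'f' (5) + 8 = 13 → 'n'
Result = "kpqmn"


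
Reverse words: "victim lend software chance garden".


Original: "victim lend software chance garden"
Words (1..n): victim | lend | software | chance | garden
Reversed (n..1): garden | chance | software | lend | victim
Result = "garden chance software lend victim"


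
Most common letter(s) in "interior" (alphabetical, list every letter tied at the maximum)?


Word: "interior"
Letter counts:
  'e': 1
  'i': 2
  'n': 1
  'o': 1
  'r': 2
  't': 1
Maximum count = 2
Most frequent = 'i', 'r' (2 times each)


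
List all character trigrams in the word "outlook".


Word: "outlook" (length 7)
Number of trigrams = 7 - 3 + 1 = 5
  Position 0: "out"
  Position 1: "utl"
  Position 2: "tlo"
  Position 3: "loo"
  Position 4: "ook"
Trigrams = "out", "utl", "tlo", "loo", "ook"


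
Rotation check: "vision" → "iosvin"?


Word: "vision", Candidate: "iosvin"
Method: check if candidate is substring of word+word
"visionvision" contains "iosvin"? No
Is rotation = No


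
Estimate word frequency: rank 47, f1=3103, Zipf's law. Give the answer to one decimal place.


Zipf's law: f(r) = f(1) / r
f(1) = 3103
f(47) = 3103 / 47
= 66.0 occurrences


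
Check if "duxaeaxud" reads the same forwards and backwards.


Word: "duxaeaxud"
Reversed: "duxaeaxud"
Forward == Backward? duxaeaxud == duxaeaxud
Palindrome = Yes


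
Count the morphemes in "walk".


Word: "walk"
Morphemes: walk
Each morpheme carries meaning
= 1 morpheme


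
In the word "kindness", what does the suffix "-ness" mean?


Suffix: -ness
Example: kindness = kind + -ness
Meaning = state of being


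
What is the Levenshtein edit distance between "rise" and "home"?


Word 1: "rise" (length 4)
Word 2: "home" (length 4)
One optimal edit sequence (insert/delete/substitute each cost 1):
  1. substitute 'r' -> 'h'  (+1)
  2. substitute 'i' -> 'o'  (+1)
  3. substitute 's' -> 'm'  (+1)
  4. keep 'e'
Total edit operations: 3
Edit distance = 3


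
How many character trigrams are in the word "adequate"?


Word: "adequate" (length 8)
Number of 3-grams = length - 3 + 1 = 8 - 3 + 1
= 6


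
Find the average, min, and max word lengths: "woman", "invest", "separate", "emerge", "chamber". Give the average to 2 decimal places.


Lengths: "woman"=5, "invest"=6, "separate"=8, "emerge"=6, "chamber"=7
Sum = 32, Count = 5
Average = 32/5 = 6.40
= avg=6.40, min=5, max=8


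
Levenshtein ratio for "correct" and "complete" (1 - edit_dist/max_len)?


Word 1: "correct" (length 7)
Word 2: "complete" (length 8)
One optimal edit sequence:
  1. keep 'c'
  2. keep 'o'
  3. insert 'm'  (+1)
  4. substitute 'r' -> 'p'  (+1)
  5. substitute 'r' -> 'l'  (+1)
  6. keep 'e'
  7. substitute 'c' -> 't'  (+1)
  8. substitute 't' -> 'e'  (+1)
Edit distance = 5
Max length = max(7, 8) = 8
Similarity = 1 - 5/8
= 0.3750


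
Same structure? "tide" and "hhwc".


Pattern of "tide": [0, 1, 2, 3]
Pattern of "hhwc": [0, 0, 1, 2]
Patterns do not match
Same pattern = No


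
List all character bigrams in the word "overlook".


Word: "overlook" (length 8)
Number of bigrams = 8 - 2 + 1 = 7
  Position 0: "ov"
  Position 1: "ve"
  Position 2: "er"
  Position 3: "rl"
  Position 4: "lo"
  Position 5: "oo"
  Position 6: "ok"
Bigrams = "ov", "ve", "er", "rl", "lo", "oo", "ok"


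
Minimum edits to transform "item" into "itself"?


Word 1: "item" (length 4)
Word 2: "itself" (length 6)
One optimal edit sequence (insert/delete/substitute each cost 1):
  1. keep 'i'
  2. keep 't'
  3. insert 's'  (+1)
  4. keep 'e'
  5. insert 'l'  (+1)
  6. substitute 'm' -> 'f'  (+1)
Total edit operations: 3
Edit distance = 3


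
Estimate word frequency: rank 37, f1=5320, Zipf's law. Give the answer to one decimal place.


Zipf's law: f(r) = f(1) / r
f(1) = 5320
f(37) = 5320 / 37
= 143.8 occurrences


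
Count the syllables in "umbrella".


Word: "umbrella"
Syllable breakdown: um · brel · la
Counting: 3 parts
= 3 syllables


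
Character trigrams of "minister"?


Word: "minister" (length 8)
Number of trigrams = 8 - 3 + 1 = 6
  Position 0: "min"
  Position 1: "ini"
  Position 2: "nis"
  Position 3: "ist"
  Position 4: "ste"
  Position 5: "ter"
Trigrams = "min", "ini", "nis", "ist", "ste", "ter"


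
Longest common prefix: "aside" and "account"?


Word 1: "aside"
Word 2: "account"
Comparing from start:
  Pos 0: 'a' == 'a'
  Pos 1: 's' != 'c' (stop)
LCP = "a" (length 1)


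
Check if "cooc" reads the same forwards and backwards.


Word: "cooc"
Reversed: "cooc"
Forward == Backward? cooc == cooc
Palindrome = Yes


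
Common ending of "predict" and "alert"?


Word 1: "predict"
Word 2: "alert"
Comparing from end:
  Pos -1: 't' == 't'
  Pos -2: 'c' != 'r' (stop)
LCS = "t" (length 1)


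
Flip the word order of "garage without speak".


Original: "garage without speak"
Words (1..n): garage | without | speak
Reversed (n..1): speak | without | garage
Result = "speak without garage"


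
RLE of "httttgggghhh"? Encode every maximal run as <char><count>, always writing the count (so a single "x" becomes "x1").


String: "httttgggghhh"
Scanning for consecutive runs:
  'h' x 1
  't' x 4
  'g' x 4
  'h' x 3
RLE = "h1t4g4h3"


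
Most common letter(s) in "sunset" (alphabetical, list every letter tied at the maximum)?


Word: "sunset"
Letter counts:
  'e': 1
  'n': 1
  's': 2
  't': 1
  'u': 1
Maximum count = 2
Most frequent = 's' (2 times each)


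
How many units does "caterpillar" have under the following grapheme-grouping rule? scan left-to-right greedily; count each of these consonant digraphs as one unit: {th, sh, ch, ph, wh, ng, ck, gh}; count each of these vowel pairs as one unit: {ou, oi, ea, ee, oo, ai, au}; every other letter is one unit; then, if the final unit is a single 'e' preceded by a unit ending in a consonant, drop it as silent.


Word: "caterpillar" (11 letters)
Left-to-right scan:
  [1] 'c' (letter)
  [2] 'a' (letter)
  [3] 't' (letter)
  [4] 'e' (letter)
  [5] 'r' (letter)
  [6] 'p' (letter)
  [7] 'i' (letter)
  [8] 'l' (letter)
  [9] 'l' (letter)
  [10] 'a' (letter)
  [11] 'r' (letter)
Units from scan: 11
Sound units = 11 units


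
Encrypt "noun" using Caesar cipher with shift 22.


Word: "noun"
Shift: 22
Each letter → (letter + shift) mod 26:
  'n' (13) + 22 = 9 → 'j'
  'o' (14) + 22 = 10 → 'k'
  'u' (20) + 22 = 16 → 'q'
  'n' (13) + 22 = 9 → 'j'
Result = "jkqj"


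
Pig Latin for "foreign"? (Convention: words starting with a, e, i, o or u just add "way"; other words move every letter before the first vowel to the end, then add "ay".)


Word: "foreign"
Starts with consonant(s) → move to end, add 'ay'
Consonant cluster: "f"
Pig Latin = "oreignfay"


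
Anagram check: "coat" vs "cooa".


Word 1: "coat" → sorted: acot
Word 2: "cooa" → sorted: acoo
Same letters? acot != acoo
Anagram = No


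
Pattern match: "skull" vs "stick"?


Pattern of "skull": [0, 1, 2, 3, 3]
Pattern of "stick": [0, 1, 2, 3, 4]
Patterns do not match
Same pattern = No


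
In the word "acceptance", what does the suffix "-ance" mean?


Suffix: -ance
Example: acceptance (accept + -ance)
Meaning = state of


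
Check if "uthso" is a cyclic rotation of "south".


Word: "south", Candidate: "uthso"
Method: check if candidate is substring of word+word
"southsouth" contains "uthso"? Yes
Is rotation = Yes


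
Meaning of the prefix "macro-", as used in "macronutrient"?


Prefix: macro-
As in: macronutrient -> macro- + nutrient
Meaning = large


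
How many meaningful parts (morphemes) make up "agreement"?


Word: "agreement"
Morphemes: agree + -ment
Each morpheme carries meaning
= 2 morphemes


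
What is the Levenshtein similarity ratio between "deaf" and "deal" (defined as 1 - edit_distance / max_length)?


Word 1: "deaf" (length 4)
Word 2: "deal" (length 4)
One optimal edit sequence:
  1. keep 'd'
  2. keep 'e'
  3. keep 'a'
  4. substitute 'f' -> 'l'  (+1)
Edit distance = 1
Max length = max(4, 4) = 4
Similarity = 1 - 1/4
= 0.7500


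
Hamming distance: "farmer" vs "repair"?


Comparing character by character (same length = 6):
  Pos 0: 'f' vs 'r' !=
  Pos 1: 'a' vs 'e' !=
  Pos 2: 'r' vs 'p' !=
  Pos 3: 'm' vs 'a' !=
  Pos 4: 'e' vs 'i' !=
  Pos 5: 'r' vs 'r' =
Hamming distance = 5


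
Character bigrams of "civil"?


Word: "civil" (length 5)
Number of bigrams = 5 - 2 + 1 = 4
  Position 0: "ci"
  Position 1: "iv"
  Position 2: "vi"
  Position 3: "il"
Bigrams = "ci", "iv", "vi", "il"


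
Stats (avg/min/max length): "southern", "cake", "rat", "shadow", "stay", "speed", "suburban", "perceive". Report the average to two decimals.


Lengths: "southern"=8, "cake"=4, "rat"=3, "shadow"=6, "stay"=4, "speed"=5, "suburban"=8, "perceive"=8
Sum = 46, Count = 8
Average = 46/8 = 5.75
= avg=5.75, min=3, max=8


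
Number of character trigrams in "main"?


Word: "main" (length 4)
Number of 3-grams = length - 3 + 1 = 4 - 3 + 1
= 2


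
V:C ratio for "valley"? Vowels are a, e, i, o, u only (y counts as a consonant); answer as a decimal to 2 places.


Word: "valley"
Vowels (a,e,i,o,u): 2
Consonants: 4
Ratio = 2/4
= 0.50


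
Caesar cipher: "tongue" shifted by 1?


Word: "tongue"
Shift: 1
Each letter → (letter + shift) mod 26:
  't' (19) + 1 = 20 → 'u'
  'o' (14) + 1 = 15 → 'p'
  'n' (13) + 1 = 14 → 'o'
  'g' (6) + 1 = 7 → 'h'
  'u' (20) + 1 = 21 → 'v'
  'e' (4) + 1 = 5 → 'f'
Result = "upohvf"


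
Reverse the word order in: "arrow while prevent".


Original: "arrow while prevent"
Words (1..n): arrow | while | prevent
Reversed (n..1): prevent | while | arrow
Result = "prevent while arrow"


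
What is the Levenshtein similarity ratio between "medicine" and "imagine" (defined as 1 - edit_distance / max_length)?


Word 1: "medicine" (length 8)
Word 2: "imagine" (length 7)
One optimal edit sequence:
  1. delete 'm'  (+1)
  2. substitute 'e' -> 'i'  (+1)
  3. substitute 'd' -> 'm'  (+1)
  4. substitute 'i' -> 'a'  (+1)
  5. substitute 'c' -> 'g'  (+1)
  6. keep 'i'
  7. keep 'n'
  8. keep 'e'
Edit distance = 5
Max length = max(8, 7) = 8
Similarity = 1 - 5/8
= 0.3750


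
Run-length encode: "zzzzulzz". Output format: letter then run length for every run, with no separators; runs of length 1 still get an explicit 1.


String: "zzzzulzz"
Scanning for consecutive runs:
  'z' x 4
  'u' x 1
  'l' x 1
  'z' x 2
RLE = "z4u1l1z2"


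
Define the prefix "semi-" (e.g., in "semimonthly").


Prefix: semi-
Example: semimonthly = semi- + monthly
Meaning = half


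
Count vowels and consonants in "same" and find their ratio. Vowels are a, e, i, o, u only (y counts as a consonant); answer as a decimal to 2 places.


Word: "same"
Vowels (a,e,i,o,u): 2
Consonants: 2
Ratio = 2/2
= 1.00


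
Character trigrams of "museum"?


Word: "museum" (length 6)
Number of trigrams = 6 - 3 + 1 = 4
  Position 0: "mus"
  Position 1: "use"
  Position 2: "seu"
  Position 3: "eum"
Trigrams = "mus", "use", "seu", "eum"


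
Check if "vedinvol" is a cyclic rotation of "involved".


Word: "involved", Candidate: "vedinvol"
Method: check if candidate is substring of word+word
"involvedinvolved" contains "vedinvol"? Yes
Is rotation = Yes


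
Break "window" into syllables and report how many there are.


Word: "window"
Syllable breakdown: win · dow
Counting: 2 parts
= 2 syllables


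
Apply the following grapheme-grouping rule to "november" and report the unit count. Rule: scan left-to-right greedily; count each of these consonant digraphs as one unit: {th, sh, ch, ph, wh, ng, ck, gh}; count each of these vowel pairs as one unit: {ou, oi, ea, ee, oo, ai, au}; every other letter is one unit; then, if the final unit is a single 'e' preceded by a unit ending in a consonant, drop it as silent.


Word: "november" (8 letters)
Left-to-right scan:
  1. 'n' (letter)
  2. 'o' (letter)
  3. 'v' (letter)
  4. 'e' (letter)
  5. 'm' (letter)
  6. 'b' (letter)
  7. 'e' (letter)
  8. 'r' (letter)
Units from scan: 8
Sound units = 8 units


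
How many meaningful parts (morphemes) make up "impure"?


Word: "impure"
Morphemes: im- | pure
Each morpheme carries meaning
= 2 morphemes


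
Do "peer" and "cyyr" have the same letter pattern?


Pattern of "peer": [0, 1, 1, 2]
Pattern of "cyyr": [0, 1, 1, 2]
Patterns match
Same pattern = Yes


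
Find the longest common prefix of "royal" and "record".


Word 1: "royal"
Word 2: "record"
Comparing from start:
  Pos 0: 'r' == 'r'
  Pos 1: 'o' != 'e' (stop)
LCP = "r" (length 1)


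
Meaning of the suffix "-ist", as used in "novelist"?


Suffix: -ist
As in: novelist -> novel + -ist
Meaning = one who practices


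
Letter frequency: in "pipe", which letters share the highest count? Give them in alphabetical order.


Word: "pipe"
Letter counts:
  'e': 1
  'i': 1
  'p': 2
Maximum count = 2
Most frequent = 'p' (2 times each)


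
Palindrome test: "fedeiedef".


Word: "fedeiedef"
Reversed: "fedeiedef"
Forward == Backward? fedeiedef == fedeiedef
Palindrome = Yes


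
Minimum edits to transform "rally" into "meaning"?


Word 1: "rally" (length 5)
Word 2: "meaning" (length 7)
One optimal edit sequence (insert/delete/substitute each cost 1):
  1. insert 'm'  (+1)
  2. substitute 'r' -> 'e'  (+1)
  3. keep 'a'
  4. insert 'n'  (+1)
  5. substitute 'l' -> 'i'  (+1)
  6. substitute 'l' -> 'n'  (+1)
  7. substitute 'y' -> 'g'  (+1)
Total edit operations: 6
Edit distance = 6
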